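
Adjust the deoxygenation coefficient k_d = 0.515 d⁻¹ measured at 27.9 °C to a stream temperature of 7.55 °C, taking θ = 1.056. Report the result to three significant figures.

k_d(T₂) = k_d(T₁) · θ^(T₂−T₁) = 0.515 × 1.056^(7.55−27.9)
= 0.515 × 1.056^-20.3 = 0.515 × 0.3299 = 0.1699 d⁻¹.

k_d ≈ 0.170 d⁻¹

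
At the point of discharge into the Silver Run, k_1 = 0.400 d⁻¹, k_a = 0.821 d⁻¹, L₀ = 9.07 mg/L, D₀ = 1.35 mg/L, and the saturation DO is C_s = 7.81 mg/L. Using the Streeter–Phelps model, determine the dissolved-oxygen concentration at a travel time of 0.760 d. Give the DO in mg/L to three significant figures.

k_1 L₀/(k_a−k_1) = 0.400×9.07/(0.821−0.400) = 3.628/0.4210 = 8.618 mg/L.
e^(−k_1 t) = e^(−0.400×0.7600) = 0.7379; e^(−k_a t) = e^(−0.821×0.7600) = 0.5358.
D = 8.618 × (0.7379 − 0.5358) + 1.35 × 0.5358 = 1.741 + 0.7234 = 2.464 mg/L.
DO = C_s − D = 7.81 − 2.464 = 5.346 mg/L.

DO ≈ 5.35 mg/L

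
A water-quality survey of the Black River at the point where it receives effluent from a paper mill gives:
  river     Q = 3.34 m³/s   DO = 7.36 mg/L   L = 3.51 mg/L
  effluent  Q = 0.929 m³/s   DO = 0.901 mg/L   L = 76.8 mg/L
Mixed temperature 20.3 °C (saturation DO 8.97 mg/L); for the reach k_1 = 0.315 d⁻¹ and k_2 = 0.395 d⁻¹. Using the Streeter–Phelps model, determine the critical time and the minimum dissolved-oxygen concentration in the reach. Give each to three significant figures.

t_c ≈ 2.33 d; minimum DO ≈ 1.51 mg/L

Mixed DO = (3.34×7.36 + 0.929×0.901)/(3.34+0.929) = 25.42/4.269 = 5.954 mg/L.
Mixed L₀ = (3.34×3.51 + 0.929×76.8)/(4.269) = 83.07/4.269 = 19.46 mg/L.
Initial deficit D₀ = C_s − DO₀ = 8.97 − 5.954 = 3.016 mg/L.
t_c = (1/0.08000) ln[(0.395/0.315)(1 − 3.016×0.08000/(0.315×19.46))] = 12.50 × ln(1.205) = 2.327 d.
D_c = (0.315/0.395) × 19.46 × e^(−0.315×2.327) = 0.7975 × 19.46 × 0.4805 = 7.456 mg/L.
Minimum DO = 8.97 − 7.456 = 1.514 mg/L.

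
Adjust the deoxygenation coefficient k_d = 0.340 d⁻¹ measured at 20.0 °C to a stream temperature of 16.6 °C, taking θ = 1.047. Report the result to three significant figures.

k_d(T₂) = k_d(T₁) · θ^(T₂−T₁) = 0.340 × 1.047^(16.6−20.0)
= 0.340 × 1.047^-3.40 = 0.340 × 0.8554 = 0.2908 d⁻¹.

k_d ≈ 0.291 d⁻¹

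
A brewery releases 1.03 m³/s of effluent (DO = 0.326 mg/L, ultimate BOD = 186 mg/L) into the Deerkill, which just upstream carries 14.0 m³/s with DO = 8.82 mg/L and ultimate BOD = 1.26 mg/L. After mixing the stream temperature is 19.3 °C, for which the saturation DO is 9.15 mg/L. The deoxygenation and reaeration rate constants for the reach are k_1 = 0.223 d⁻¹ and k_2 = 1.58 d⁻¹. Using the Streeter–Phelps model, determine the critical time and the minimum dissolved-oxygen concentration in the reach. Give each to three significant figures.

Mixed DO = (14.0×8.82 + 1.03×0.326)/(14.0+1.03) = 123.8/15.03 = 8.238 mg/L.
Mixed L₀ = (14.0×1.26 + 1.03×186)/(15.03) = 209.2/15.03 = 13.92 mg/L.
Initial deficit D₀ = C_s − DO₀ = 9.15 − 8.238 = 0.9121 mg/L.
t_c = (1/1.357) ln[(1.58/0.223)(1 − 0.9121×1.357/(0.223×13.92))] = 0.7369 × ln(4.260) = 1.068 d.
D_c = (0.223/1.58) × 13.92 × e^(−0.223×1.068) = 0.1411 × 13.92 × 0.7881 = 1.548 mg/L.
Minimum DO = 9.15 − 1.548 = 7.602 mg/L.

t_c ≈ 1.07 d; minimum DO ≈ 7.60 mg/L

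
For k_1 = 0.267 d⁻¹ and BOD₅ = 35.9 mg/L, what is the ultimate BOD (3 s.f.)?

L₀ ≈ 48.7 mg/L

BOD₅ = L₀(1 − e^(−5k_1)) ⇒ L₀ = BOD₅ / (1 − e^(−5×0.267))
= 35.9 / (1 − 0.2632) = 35.9 / 0.7368 = 48.72 mg/L.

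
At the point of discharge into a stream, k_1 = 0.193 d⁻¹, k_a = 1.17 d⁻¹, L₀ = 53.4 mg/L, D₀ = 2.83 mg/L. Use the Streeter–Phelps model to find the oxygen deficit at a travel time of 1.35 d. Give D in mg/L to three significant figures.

k_1 L₀/(k_a−k_1) = 0.193×53.4/(1.17−0.193) = 10.31/0.9770 = 10.55 mg/L.
e^(−k_1 t) = e^(−0.193×1.350) = 0.7706; e^(−k_a t) = e^(−1.17×1.350) = 0.2061.
D = 10.55 × (0.7706 − 0.2061) + 2.83 × 0.2061 = 5.955 + 0.5832 = 6.539 mg/L.

D ≈ 6.54 mg/L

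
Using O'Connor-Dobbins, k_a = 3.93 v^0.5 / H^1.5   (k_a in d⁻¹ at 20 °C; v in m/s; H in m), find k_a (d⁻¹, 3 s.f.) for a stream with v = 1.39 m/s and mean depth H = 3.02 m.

k_a ≈ 0.883 d⁻¹

k_a = 3.93 × 1.39^0.5 / 3.02^1.5 = 3.93 × 1.179 / 5.248 = 0.8829 d⁻¹.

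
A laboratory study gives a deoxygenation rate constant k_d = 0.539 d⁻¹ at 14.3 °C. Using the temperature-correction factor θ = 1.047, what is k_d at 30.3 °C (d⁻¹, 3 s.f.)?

k_d(T₂) = k_d(T₁) · θ^(T₂−T₁) = 0.539 × 1.047^(30.3−14.3)
= 0.539 × 1.047^16.0 = 0.539 × 2.085 = 1.124 d⁻¹.

k_d ≈ 1.12 d⁻¹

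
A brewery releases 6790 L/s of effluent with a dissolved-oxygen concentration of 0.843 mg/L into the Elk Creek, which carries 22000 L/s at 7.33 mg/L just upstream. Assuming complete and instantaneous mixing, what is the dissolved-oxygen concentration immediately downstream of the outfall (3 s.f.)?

5.80 mg/L

Flow-weighted mixing: C = (Q_r C_r + Q_w C_w)/(Q_r + Q_w)
= (22000×7.33 + 6790×0.843)/(22000 + 6790) = 167000/28790 = 5.800 mg/L.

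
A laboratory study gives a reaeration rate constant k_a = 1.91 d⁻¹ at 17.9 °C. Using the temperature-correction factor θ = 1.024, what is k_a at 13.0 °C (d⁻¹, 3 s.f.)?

k_a ≈ 1.70 d⁻¹

k_a(T₂) = k_a(T₁) · θ^(T₂−T₁) = 1.91 × 1.024^(13.0−17.9)
= 1.91 × 1.024^-4.90 = 1.91 × 0.8903 = 1.700 d⁻¹.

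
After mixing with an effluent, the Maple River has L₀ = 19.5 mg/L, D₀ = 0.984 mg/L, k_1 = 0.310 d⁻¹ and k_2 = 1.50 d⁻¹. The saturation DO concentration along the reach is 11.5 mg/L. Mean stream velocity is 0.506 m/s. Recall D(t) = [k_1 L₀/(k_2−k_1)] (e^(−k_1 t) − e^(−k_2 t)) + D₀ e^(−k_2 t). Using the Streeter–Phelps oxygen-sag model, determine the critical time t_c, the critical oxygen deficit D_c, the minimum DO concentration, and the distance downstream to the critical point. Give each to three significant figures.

With k_2/k_1 = 4.839 and 1 − D₀(k_2−k_1)/(k_1 L₀) = 0.8063,
t_c = ln(4.839 × 0.8063) / (1.50 − 0.310) = ln(3.901) / 1.190 = 1.361/1.190 = 1.144 d.
L(t_c) = L₀ e^(−k_1 t_c) = 19.5 × 0.7014 = 13.68 mg/L, and at the critical point k_2 D_c = k_1 L, so D_c = (0.310/1.50) × 13.68 = 2.827 mg/L.
Minimum DO = C_s − D_c = 11.5 − 2.827 = 8.673 mg/L.
x_c = v t_c = 0.506 m/s × 1.144 d × 86400 s/d = 50010 m ≈ 50.0 km.

t_c ≈ 1.14 d; D_c ≈ 2.83 mg/L; min DO ≈ 8.67 mg/L; x_c ≈ 50.0 km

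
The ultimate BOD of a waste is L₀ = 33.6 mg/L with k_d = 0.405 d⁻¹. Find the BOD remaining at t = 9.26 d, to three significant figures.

L ≈ 0.790 mg/L

L_t = L₀ e^(−k_d t) = 33.6 × e^(−0.405×9.26) = 33.6 × 0.02351 = 0.7900 mg/L.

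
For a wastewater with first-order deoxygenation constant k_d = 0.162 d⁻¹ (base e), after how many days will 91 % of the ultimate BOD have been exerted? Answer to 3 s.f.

t ≈ 14.9 d

y/L₀ = 1 − e^(−k_d t) = 0.91 ⇒ e^(−k_d t) = 0.0900
t = −ln(0.0900) / 0.162 = 2.408 / 0.162 = 14.86 d.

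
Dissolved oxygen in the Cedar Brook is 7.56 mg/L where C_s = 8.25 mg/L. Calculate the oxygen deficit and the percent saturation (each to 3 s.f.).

D = C_s − C = 8.25 − 7.56 = 0.690 mg/L.
% saturation = 7.56/8.25 × 100 = 91.6 %.

D ≈ 0.690 mg/L; 91.6 % saturation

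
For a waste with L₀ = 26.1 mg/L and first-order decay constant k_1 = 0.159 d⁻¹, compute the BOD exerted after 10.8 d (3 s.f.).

y ≈ 21.4 mg/L

y_t = L₀(1 − e^(−k_1 t)) = 26.1 × (1 − e^(−0.159×10.8))
= 26.1 × (1 − 0.1796) = 26.1 × 0.8204 = 21.41 mg/L.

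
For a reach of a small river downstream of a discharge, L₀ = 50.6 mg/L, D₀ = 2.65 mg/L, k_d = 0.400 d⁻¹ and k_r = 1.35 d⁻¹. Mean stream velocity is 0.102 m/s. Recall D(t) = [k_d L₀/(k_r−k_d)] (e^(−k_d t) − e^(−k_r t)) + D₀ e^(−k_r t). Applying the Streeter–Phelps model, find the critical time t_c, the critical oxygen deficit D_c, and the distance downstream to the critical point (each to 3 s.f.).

At the critical point dD/dt = 0, so k_d L₀ e^(−k_d t) = k_r D. Substituting D(t) from the Streeter–Phelps equation and solving for t gives
t_c = ln[(k_r/k_d)(1 − D₀(k_r−k_d)/(k_d L₀))] / (k_r−k_d).
Here k_r−k_d = 0.9500 d⁻¹ and 1 − D₀(k_r−k_d)/(k_d L₀) = 1 − 2.65×0.9500/(0.400×50.6) = 0.8756, so
t_c = ln(3.375 × 0.8756) / 0.9500 = 1.084 / 0.9500 = 1.141 d.
D_c = (k_d/k_r) L₀ e^(−k_d t_c) = (0.400/1.35) × 50.6 × e^(−0.400×1.141) = 0.2963 × 50.6 × 0.6337 = 9.500 mg/L.
x_c = v t_c = 0.102 m/s × 1.141 d × 86400 s/d = 10050 m ≈ 10.1 km.

t_c ≈ 1.14 d; D_c ≈ 9.50 mg/L; x_c ≈ 10.1 km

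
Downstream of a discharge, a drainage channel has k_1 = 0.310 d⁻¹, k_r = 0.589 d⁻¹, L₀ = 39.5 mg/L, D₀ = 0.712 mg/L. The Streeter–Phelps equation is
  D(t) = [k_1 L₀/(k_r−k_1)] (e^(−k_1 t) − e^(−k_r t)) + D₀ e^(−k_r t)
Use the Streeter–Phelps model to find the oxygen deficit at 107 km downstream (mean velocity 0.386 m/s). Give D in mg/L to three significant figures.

D ≈ 9.71 mg/L

Travel time t = x/v = 107 km / (0.386 m/s) = 107000 m / 0.386 m/s = 277200 s = 3.208 d.
k_1 L₀/(k_r−k_1) = 0.310×39.5/(0.589−0.310) = 12.24/0.2790 = 43.89 mg/L.
e^(−k_1 t) = e^(−0.310×3.208) = 0.3699; e^(−k_r t) = e^(−0.589×3.208) = 0.1511.
D = 43.89 × (0.3699 − 0.1511) + 0.712 × 0.1511 = 9.601 + 0.1076 = 9.709 mg/L.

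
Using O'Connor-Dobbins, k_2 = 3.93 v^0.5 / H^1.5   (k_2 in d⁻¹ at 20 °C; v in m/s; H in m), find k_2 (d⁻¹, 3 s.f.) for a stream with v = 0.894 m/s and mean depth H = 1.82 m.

k_2 ≈ 1.51 d⁻¹

k_2 = 3.93 × 0.894^0.5 / 1.82^1.5 = 3.93 × 0.9455 / 2.455 = 1.513 d⁻¹.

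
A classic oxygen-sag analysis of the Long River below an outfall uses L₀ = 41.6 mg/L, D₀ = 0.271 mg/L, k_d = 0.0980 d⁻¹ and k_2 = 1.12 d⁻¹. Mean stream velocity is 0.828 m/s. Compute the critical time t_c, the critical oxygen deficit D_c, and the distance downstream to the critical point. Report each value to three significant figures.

With k_2/k_d = 11.43 and 1 − D₀(k_2−k_d)/(k_d L₀) = 0.9321,
t_c = ln(11.43 × 0.9321) / (1.12 − 0.0980) = ln(10.65) / 1.022 = 2.366/1.022 = 2.315 d.
D_c = (k_d/k_2) L₀ e^(−k_d t_c) = (0.0980/1.12) × 41.6 × e^(−0.0980×2.315) = 0.08750 × 41.6 × 0.7970 = 2.901 mg/L.
x_c = v t_c = 0.828 m/s × 2.315 d × 86400 s/d = 165600 m ≈ 166 km.

t_c ≈ 2.31 d; D_c ≈ 2.90 mg/L; x_c ≈ 166 km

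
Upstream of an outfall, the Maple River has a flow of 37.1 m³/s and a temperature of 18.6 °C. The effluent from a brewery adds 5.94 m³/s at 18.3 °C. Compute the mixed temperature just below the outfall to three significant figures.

18.6 °C

Flow-weighted mixing: C = (Q_r C_r + Q_w C_w)/(Q_r + Q_w)
= (37.1×18.6 + 5.94×18.3)/(37.1 + 5.94) = 798.8/43.04 = 18.56 °C.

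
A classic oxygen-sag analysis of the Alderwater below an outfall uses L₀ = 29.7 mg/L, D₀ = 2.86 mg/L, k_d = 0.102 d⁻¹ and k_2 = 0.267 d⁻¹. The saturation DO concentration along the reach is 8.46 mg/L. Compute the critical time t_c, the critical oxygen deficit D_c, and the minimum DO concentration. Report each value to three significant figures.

t_c = [1/(k_2−k_d)] ln[(k_2/k_d)(1 − D₀(k_2−k_d)/(k_d L₀))]
= [1/(0.267−0.102)] ln[(0.267/0.102)(1 − 2.86×0.1650/(0.102×29.7))]
= (1/0.1650) ln[2.618 × 0.8442] = 6.061 × ln(2.210) = 6.061 × 0.7929 = 4.806 d.
L(t_c) = L₀ e^(−k_d t_c) = 29.7 × 0.6125 = 18.19 mg/L, and at the critical point k_2 D_c = k_d L, so D_c = (0.102/0.267) × 18.19 = 6.950 mg/L.
Minimum DO = C_s − D_c = 8.46 − 6.950 = 1.510 mg/L.

t_c ≈ 4.81 d; D_c ≈ 6.95 mg/L; min DO ≈ 1.51 mg/L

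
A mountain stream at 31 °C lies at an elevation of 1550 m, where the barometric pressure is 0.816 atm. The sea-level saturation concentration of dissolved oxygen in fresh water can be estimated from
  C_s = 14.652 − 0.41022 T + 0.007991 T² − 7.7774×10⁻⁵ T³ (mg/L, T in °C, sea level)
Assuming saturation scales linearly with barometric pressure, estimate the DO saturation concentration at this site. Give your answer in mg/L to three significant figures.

C_s ≈ 5.95 mg/L

At sea level: C_s = 14.652 − 0.41022×31 + 0.007991×31² − 7.7774×10⁻⁵×31³ = 7.298 mg/L.
Pressure correction: C_s' = 7.298 × 0.816 = 5.955 mg/L.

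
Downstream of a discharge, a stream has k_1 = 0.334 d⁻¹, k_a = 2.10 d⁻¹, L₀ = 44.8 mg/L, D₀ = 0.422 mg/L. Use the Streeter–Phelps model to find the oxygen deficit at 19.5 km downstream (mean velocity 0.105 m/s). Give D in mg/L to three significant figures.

D ≈ 4.04 mg/L

Travel time t = x/v = 19.5 km / (0.105 m/s) = 19500 m / 0.105 m/s = 185700 s = 2.149 d.
k_1 L₀/(k_a−k_1) = 0.334×44.8/(2.10−0.334) = 14.96/1.766 = 8.473 mg/L.
e^(−k_1 t) = e^(−0.334×2.149) = 0.4878; e^(−k_a t) = e^(−2.10×2.149) = 0.01096.
D = 8.473 × (0.4878 − 0.01096) + 0.422 × 0.01096 = 4.040 + 0.004623 = 4.045 mg/L.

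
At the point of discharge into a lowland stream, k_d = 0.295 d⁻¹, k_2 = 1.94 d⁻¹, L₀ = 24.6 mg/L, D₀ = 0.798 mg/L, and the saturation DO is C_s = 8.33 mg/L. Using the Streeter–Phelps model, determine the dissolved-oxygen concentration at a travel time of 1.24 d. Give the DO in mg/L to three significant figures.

DO ≈ 5.60 mg/L

k_d L₀/(k_2−k_d) = 0.295×24.6/(1.94−0.295) = 7.257/1.645 = 4.412 mg/L.
e^(−k_d t) = e^(−0.295×1.240) = 0.6936; e^(−k_2 t) = e^(−1.94×1.240) = 0.09021.
D = 4.412 × (0.6936 − 0.09021) + 0.798 × 0.09021 = 2.662 + 0.07199 = 2.734 mg/L.
DO = C_s − D = 8.33 − 2.734 = 5.596 mg/L.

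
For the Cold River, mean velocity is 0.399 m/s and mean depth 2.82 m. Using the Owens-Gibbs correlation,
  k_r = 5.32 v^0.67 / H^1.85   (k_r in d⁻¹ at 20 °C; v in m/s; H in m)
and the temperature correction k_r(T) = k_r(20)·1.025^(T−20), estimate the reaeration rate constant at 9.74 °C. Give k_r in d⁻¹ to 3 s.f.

k_r(20) = 5.32 × 0.399^0.67 / 2.82^1.85 = 5.32 × 0.5403 / 6.807 = 0.4223 d⁻¹.
k_r(9.74) = 0.4223 × 1.025^(9.74−20) = 0.4223 × 0.7762 = 0.3278 d⁻¹.

k_r ≈ 0.328 d⁻¹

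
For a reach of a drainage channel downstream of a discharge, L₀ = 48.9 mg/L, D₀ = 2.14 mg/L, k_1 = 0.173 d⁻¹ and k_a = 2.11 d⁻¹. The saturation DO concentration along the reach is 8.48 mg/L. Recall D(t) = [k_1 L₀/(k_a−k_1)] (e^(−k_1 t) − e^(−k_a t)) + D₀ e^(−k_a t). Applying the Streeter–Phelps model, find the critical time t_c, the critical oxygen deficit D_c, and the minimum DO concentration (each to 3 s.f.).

With k_a/k_1 = 12.20 and 1 − D₀(k_a−k_1)/(k_1 L₀) = 0.5100,
t_c = ln(12.20 × 0.5100) / (2.11 − 0.173) = ln(6.220) / 1.937 = 1.828/1.937 = 0.9436 d.
D_c = (k_1/k_a) L₀ e^(−k_1 t_c) = (0.173/2.11) × 48.9 × e^(−0.173×0.9436) = 0.08199 × 48.9 × 0.8494 = 3.405 mg/L.
Minimum DO = C_s − D_c = 8.48 − 3.405 = 5.075 mg/L.

t_c ≈ 0.944 d; D_c ≈ 3.41 mg/L; min DO ≈ 5.07 mg/L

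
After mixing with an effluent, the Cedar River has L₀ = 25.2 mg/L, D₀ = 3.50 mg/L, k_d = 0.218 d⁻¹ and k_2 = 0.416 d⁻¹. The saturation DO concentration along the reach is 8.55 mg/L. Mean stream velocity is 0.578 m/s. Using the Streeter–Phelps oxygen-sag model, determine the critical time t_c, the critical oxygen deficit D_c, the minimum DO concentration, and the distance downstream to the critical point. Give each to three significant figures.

With k_2/k_d = 1.908 and 1 − D₀(k_2−k_d)/(k_d L₀) = 0.8739,
t_c = ln(1.908 × 0.8739) / (0.416 − 0.218) = ln(1.668) / 0.1980 = 0.5113/0.1980 = 2.583 d.
L(t_c) = L₀ e^(−k_d t_c) = 25.2 × 0.5695 = 14.35 mg/L, and at the critical point k_2 D_c = k_d L, so D_c = (0.218/0.416) × 14.35 = 7.521 mg/L.
Minimum DO = C_s − D_c = 8.55 − 7.521 = 1.029 mg/L.
x_c = v t_c = 0.578 m/s × 2.583 d × 86400 s/d = 129000 m ≈ 129 km.

t_c ≈ 2.58 d; D_c ≈ 7.52 mg/L; min DO ≈ 1.03 mg/L; x_c ≈ 129 km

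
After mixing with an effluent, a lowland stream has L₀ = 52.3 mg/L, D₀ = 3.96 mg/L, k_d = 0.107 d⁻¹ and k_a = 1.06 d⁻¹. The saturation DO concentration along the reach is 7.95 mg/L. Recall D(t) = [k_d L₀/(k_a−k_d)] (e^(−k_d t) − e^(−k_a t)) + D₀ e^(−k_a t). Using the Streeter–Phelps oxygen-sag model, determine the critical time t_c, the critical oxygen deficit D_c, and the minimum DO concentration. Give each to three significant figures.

t_c = [1/(k_a−k_d)] ln[(k_a/k_d)(1 − D₀(k_a−k_d)/(k_d L₀))]
= [1/(1.06−0.107)] ln[(1.06/0.107)(1 − 3.96×0.9530/(0.107×52.3))]
= (1/0.9530) ln[9.907 × 0.3256] = 1.049 × ln(3.226) = 1.049 × 1.171 = 1.229 d.
L(t_c) = L₀ e^(−k_d t_c) = 52.3 × 0.8768 = 45.86 mg/L, and at the critical point k_a D_c = k_d L, so D_c = (0.107/1.06) × 45.86 = 4.629 mg/L.
Minimum DO = C_s − D_c = 7.95 − 4.629 = 3.321 mg/L.

t_c ≈ 1.23 d; D_c ≈ 4.63 mg/L; min DO ≈ 3.32 mg/L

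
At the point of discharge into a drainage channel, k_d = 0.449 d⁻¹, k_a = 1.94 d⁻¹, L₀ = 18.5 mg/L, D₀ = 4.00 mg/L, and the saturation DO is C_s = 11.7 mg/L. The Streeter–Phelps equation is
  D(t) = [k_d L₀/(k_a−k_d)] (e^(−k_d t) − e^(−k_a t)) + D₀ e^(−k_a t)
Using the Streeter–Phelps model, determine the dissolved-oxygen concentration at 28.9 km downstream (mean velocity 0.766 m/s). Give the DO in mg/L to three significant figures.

Travel time t = x/v = 28.9 km / (0.766 m/s) = 28900 m / 0.766 m/s = 37730 s = 0.4367 d.
k_d L₀/(k_a−k_d) = 0.449×18.5/(1.94−0.449) = 8.306/1.491 = 5.571 mg/L.
e^(−k_d t) = e^(−0.449×0.4367) = 0.8220; e^(−k_a t) = e^(−1.94×0.4367) = 0.4286.
D = 5.571 × (0.8220 − 0.4286) + 4.00 × 0.4286 = 2.191 + 1.715 = 3.906 mg/L.
DO = C_s − D = 11.7 − 3.906 = 7.794 mg/L.

DO ≈ 7.79 mg/L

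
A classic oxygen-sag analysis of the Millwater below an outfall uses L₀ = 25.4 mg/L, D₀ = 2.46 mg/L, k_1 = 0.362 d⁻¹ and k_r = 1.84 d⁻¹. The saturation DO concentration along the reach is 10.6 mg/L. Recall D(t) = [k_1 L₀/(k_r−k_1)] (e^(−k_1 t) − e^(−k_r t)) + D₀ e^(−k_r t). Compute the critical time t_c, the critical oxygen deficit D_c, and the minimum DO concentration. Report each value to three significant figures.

t_c ≈ 0.760 d; D_c ≈ 3.80 mg/L; min DO ≈ 6.80 mg/L

t_c = [1/(k_r−k_1)] ln[(k_r/k_1)(1 − D₀(k_r−k_1)/(k_1 L₀))]
= [1/(1.84−0.362)] ln[(1.84/0.362)(1 − 2.46×1.478/(0.362×25.4))]
= (1/1.478) ln[5.083 × 0.6046] = 0.6766 × ln(3.073) = 0.6766 × 1.123 = 0.7596 d.
L(t_c) = L₀ e^(−k_1 t_c) = 25.4 × 0.7596 = 19.29 mg/L, and at the critical point k_r D_c = k_1 L, so D_c = (0.362/1.84) × 19.29 = 3.796 mg/L.
Minimum DO = C_s − D_c = 10.6 − 3.796 = 6.804 mg/L.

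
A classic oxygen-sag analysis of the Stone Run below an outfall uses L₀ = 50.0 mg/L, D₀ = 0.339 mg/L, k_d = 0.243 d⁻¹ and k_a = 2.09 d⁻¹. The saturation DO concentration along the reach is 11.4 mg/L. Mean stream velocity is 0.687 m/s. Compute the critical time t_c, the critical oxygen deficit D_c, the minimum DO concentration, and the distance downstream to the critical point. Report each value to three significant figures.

With k_a/k_d = 8.601 and 1 − D₀(k_a−k_d)/(k_d L₀) = 0.9485,
t_c = ln(8.601 × 0.9485) / (2.09 − 0.243) = ln(8.158) / 1.847 = 2.099/1.847 = 1.136 d.
D_c = (k_d/k_a) L₀ e^(−k_d t_c) = (0.243/2.09) × 50.0 × e^(−0.243×1.136) = 0.1163 × 50.0 × 0.7587 = 4.411 mg/L.
Minimum DO = C_s − D_c = 11.4 − 4.411 = 6.989 mg/L.
x_c = v t_c = 0.687 m/s × 1.136 d × 86400 s/d = 67450 m ≈ 67.5 km.

t_c ≈ 1.14 d; D_c ≈ 4.41 mg/L; min DO ≈ 6.99 mg/L; x_c ≈ 67.5 km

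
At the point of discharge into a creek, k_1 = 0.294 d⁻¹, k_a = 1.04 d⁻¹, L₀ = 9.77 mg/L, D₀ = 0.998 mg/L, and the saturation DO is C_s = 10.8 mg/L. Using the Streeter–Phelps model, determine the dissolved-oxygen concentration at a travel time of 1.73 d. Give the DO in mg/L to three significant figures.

DO ≈ 8.96 mg/L

k_1 L₀/(k_a−k_1) = 0.294×9.77/(1.04−0.294) = 2.872/0.7460 = 3.850 mg/L.
e^(−k_1 t) = e^(−0.294×1.730) = 0.6013; e^(−k_a t) = e^(−1.04×1.730) = 0.1654.
D = 3.850 × (0.6013 − 0.1654) + 0.998 × 0.1654 = 1.678 + 0.1651 = 1.843 mg/L.
DO = C_s − D = 10.8 − 1.843 = 8.957 mg/L.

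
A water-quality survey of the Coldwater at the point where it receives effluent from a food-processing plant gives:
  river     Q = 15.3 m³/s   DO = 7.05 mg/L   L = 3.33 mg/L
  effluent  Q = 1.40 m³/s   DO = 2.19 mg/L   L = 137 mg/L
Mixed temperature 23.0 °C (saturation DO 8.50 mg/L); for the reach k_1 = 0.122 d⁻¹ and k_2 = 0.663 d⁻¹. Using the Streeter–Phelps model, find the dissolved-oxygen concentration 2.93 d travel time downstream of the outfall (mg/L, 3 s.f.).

Mixed DO = (15.3×7.05 + 1.40×2.19)/(15.3+1.40) = 110.9/16.70 = 6.643 mg/L.
Mixed L₀ = (15.3×3.33 + 1.40×137)/(16.70) = 242.7/16.70 = 14.54 mg/L.
Initial deficit D₀ = C_s − DO₀ = 8.50 − 6.643 = 1.857 mg/L.
D(2.93) = [0.122×14.54/(0.663−0.122)](e^(−0.122×2.93) − e^(−0.663×2.93)) + 1.857 e^(−0.663×2.93)
= 3.278 × (0.6995 − 0.1433) + 1.857 × 0.1433 = 2.089 mg/L.
DO = 8.50 − 2.089 = 6.411 mg/L.

DO ≈ 6.41 mg/L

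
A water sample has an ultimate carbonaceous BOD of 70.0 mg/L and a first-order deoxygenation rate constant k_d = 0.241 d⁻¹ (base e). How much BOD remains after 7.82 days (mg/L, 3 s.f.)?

L ≈ 10.6 mg/L

L_t = L₀ e^(−k_d t) = 70.0 × e^(−0.241×7.82) = 70.0 × 0.1519 = 10.63 mg/L.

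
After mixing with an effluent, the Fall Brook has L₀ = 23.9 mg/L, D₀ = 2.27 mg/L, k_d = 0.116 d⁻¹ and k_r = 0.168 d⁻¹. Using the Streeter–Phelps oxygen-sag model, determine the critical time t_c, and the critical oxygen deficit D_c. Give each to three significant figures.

t_c ≈ 6.29 d; D_c ≈ 7.96 mg/L

With k_r/k_d = 1.448 and 1 − D₀(k_r−k_d)/(k_d L₀) = 0.9574,
t_c = ln(1.448 × 0.9574) / (0.168 − 0.116) = ln(1.387) / 0.05200 = 0.3269/0.05200 = 6.286 d.
D_c = (k_d/k_r) L₀ e^(−k_d t_c) = (0.116/0.168) × 23.9 × e^(−0.116×6.286) = 0.6905 × 23.9 × 0.4823 = 7.959 mg/L.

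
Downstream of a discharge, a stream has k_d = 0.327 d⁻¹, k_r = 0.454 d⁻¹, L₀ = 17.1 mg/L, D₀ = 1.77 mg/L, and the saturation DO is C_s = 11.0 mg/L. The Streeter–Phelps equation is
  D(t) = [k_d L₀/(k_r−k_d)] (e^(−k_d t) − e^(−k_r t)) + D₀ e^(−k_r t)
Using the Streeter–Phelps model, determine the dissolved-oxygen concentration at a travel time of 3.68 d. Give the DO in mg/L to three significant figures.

k_d L₀/(k_r−k_d) = 0.327×17.1/(0.454−0.327) = 5.592/0.1270 = 44.03 mg/L.
e^(−k_d t) = e^(−0.327×3.680) = 0.3002; e^(−k_r t) = e^(−0.454×3.680) = 0.1881.
D = 44.03 × (0.3002 − 0.1881) + 1.77 × 0.1881 = 4.934 + 0.3330 = 5.267 mg/L.
DO = C_s − D = 11.0 − 5.267 = 5.733 mg/L.

DO ≈ 5.73 mg/L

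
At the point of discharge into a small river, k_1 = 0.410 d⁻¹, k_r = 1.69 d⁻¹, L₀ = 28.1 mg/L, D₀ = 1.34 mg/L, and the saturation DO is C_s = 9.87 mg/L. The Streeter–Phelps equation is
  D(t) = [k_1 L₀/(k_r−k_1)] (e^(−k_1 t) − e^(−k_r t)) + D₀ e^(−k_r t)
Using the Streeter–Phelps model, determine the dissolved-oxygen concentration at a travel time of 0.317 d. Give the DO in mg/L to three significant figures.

DO ≈ 6.45 mg/L

k_1 L₀/(k_r−k_1) = 0.410×28.1/(1.69−0.410) = 11.52/1.280 = 9.001 mg/L.
e^(−k_1 t) = e^(−0.410×0.3170) = 0.8781; e^(−k_r t) = e^(−1.69×0.3170) = 0.5852.
D = 9.001 × (0.8781 − 0.5852) + 1.34 × 0.5852 = 2.636 + 0.7842 = 3.420 mg/L.
DO = C_s − D = 9.87 − 3.420 = 6.450 mg/L.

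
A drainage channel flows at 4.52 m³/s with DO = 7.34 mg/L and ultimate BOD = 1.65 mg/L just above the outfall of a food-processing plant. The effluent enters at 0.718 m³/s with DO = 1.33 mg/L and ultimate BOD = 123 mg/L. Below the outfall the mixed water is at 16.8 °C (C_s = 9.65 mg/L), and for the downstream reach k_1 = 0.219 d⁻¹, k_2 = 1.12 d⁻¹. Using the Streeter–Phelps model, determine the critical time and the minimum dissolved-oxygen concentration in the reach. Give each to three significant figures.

t_c ≈ 0.456 d; minimum DO ≈ 6.41 mg/L

Mixed DO = (4.52×7.34 + 0.718×1.33)/(4.52+0.718) = 34.13/5.238 = 6.516 mg/L.
Mixed L₀ = (4.52×1.65 + 0.718×123)/(5.238) = 95.77/5.238 = 18.28 mg/L.
Initial deficit D₀ = C_s − DO₀ = 9.65 − 6.516 = 3.134 mg/L.
t_c = (1/0.9010) ln[(1.12/0.219)(1 − 3.134×0.9010/(0.219×18.28))] = 1.110 × ln(1.508) = 0.4559 d.
D_c = (0.219/1.12) × 18.28 × e^(−0.219×0.4559) = 0.1955 × 18.28 × 0.9050 = 3.236 mg/L.
Minimum DO = 9.65 − 3.236 = 6.414 mg/L.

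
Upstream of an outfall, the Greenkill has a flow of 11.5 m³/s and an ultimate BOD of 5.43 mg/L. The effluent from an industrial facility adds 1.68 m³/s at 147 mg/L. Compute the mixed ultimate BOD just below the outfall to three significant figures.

Flow-weighted mixing: C = (Q_r C_r + Q_w C_w)/(Q_r + Q_w)
= (11.5×5.43 + 1.68×147)/(11.5 + 1.68) = 309.4/13.18 = 23.48 mg/L.

23.5 mg/L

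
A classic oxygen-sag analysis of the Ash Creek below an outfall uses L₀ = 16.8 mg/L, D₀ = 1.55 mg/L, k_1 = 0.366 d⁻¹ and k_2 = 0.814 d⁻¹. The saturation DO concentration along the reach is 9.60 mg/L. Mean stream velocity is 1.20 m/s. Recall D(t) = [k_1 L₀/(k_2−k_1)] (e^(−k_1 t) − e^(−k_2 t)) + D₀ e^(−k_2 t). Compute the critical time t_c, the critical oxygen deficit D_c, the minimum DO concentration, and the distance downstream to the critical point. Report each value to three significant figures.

t_c ≈ 1.52 d; D_c ≈ 4.34 mg/L; min DO ≈ 5.26 mg/L; x_c ≈ 157 km

With k_2/k_1 = 2.224 and 1 − D₀(k_2−k_1)/(k_1 L₀) = 0.8871,
t_c = ln(2.224 × 0.8871) / (0.814 − 0.366) = ln(1.973) / 0.4480 = 0.6795/0.4480 = 1.517 d.
D_c = (k_1/k_2) L₀ e^(−k_1 t_c) = (0.366/0.814) × 16.8 × e^(−0.366×1.517) = 0.4496 × 16.8 × 0.5740 = 4.336 mg/L.
Minimum DO = C_s − D_c = 9.60 − 4.336 = 5.264 mg/L.
x_c = v t_c = 1.20 m/s × 1.517 d × 86400 s/d = 157300 m ≈ 157 km.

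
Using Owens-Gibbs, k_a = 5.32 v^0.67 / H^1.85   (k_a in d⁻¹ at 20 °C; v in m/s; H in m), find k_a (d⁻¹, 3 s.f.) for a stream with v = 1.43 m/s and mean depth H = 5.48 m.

k_a ≈ 0.291 d⁻¹

k_a = 5.32 × 1.43^0.67 / 5.48^1.85 = 5.32 × 1.271 / 23.27 = 0.2906 d⁻¹.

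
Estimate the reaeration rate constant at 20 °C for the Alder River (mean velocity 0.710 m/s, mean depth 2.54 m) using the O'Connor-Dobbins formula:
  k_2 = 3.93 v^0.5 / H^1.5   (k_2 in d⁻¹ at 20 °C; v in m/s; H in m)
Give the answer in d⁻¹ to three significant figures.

k_2 = 3.93 × 0.710^0.5 / 2.54^1.5 = 3.93 × 0.8426 / 4.048 = 0.8180 d⁻¹.

k_2 ≈ 0.818 d⁻¹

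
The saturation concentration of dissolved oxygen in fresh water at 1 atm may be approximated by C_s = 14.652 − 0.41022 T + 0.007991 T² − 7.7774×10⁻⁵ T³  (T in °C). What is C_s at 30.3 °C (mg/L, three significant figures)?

C_s ≈ 7.40 mg/L

C_s = 14.652 − 0.41022×30.3 + 0.007991×30.3² − 7.7774×10⁻⁵×30.3³ = 7.395 mg/L.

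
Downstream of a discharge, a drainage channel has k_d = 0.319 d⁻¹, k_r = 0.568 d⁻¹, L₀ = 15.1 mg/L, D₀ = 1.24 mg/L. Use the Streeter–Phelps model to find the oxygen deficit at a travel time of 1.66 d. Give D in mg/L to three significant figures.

k_d L₀/(k_r−k_d) = 0.319×15.1/(0.568−0.319) = 4.817/0.2490 = 19.34 mg/L.
e^(−k_d t) = e^(−0.319×1.660) = 0.5889; e^(−k_r t) = e^(−0.568×1.660) = 0.3895.
D = 19.34 × (0.5889 − 0.3895) + 1.24 × 0.3895 = 3.857 + 0.4830 = 4.340 mg/L.

D ≈ 4.34 mg/L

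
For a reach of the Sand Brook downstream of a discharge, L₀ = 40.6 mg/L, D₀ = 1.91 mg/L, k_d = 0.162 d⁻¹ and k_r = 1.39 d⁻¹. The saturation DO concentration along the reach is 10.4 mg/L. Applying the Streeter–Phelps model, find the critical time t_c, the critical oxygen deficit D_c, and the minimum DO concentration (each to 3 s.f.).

t_c ≈ 1.39 d; D_c ≈ 3.78 mg/L; min DO ≈ 6.62 mg/L

t_c = [1/(k_r−k_d)] ln[(k_r/k_d)(1 − D₀(k_r−k_d)/(k_d L₀))]
= [1/(1.39−0.162)] ln[(1.39/0.162)(1 − 1.91×1.228/(0.162×40.6))]
= (1/1.228) ln[8.580 × 0.6434] = 0.8143 × ln(5.520) = 0.8143 × 1.708 = 1.391 d.
D_c = (k_d/k_r) L₀ e^(−k_d t_c) = (0.162/1.39) × 40.6 × e^(−0.162×1.391) = 0.1165 × 40.6 × 0.7982 = 3.777 mg/L.
Minimum DO = C_s − D_c = 10.4 − 3.777 = 6.623 mg/L.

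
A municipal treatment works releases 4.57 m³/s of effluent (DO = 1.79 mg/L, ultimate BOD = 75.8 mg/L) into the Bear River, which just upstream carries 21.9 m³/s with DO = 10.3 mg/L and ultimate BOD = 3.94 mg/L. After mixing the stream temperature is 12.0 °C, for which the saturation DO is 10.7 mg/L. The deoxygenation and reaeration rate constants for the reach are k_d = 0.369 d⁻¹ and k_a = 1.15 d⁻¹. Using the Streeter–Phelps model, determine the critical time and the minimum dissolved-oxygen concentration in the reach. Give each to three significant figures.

t_c ≈ 1.10 d; minimum DO ≈ 7.21 mg/L

Mixed DO = (21.9×10.3 + 4.57×1.79)/(21.9+4.57) = 233.8/26.47 = 8.831 mg/L.
Mixed L₀ = (21.9×3.94 + 4.57×75.8)/(26.47) = 432.7/26.47 = 16.35 mg/L.
Initial deficit D₀ = C_s − DO₀ = 10.7 − 8.831 = 1.869 mg/L.
t_c = (1/0.7810) ln[(1.15/0.369)(1 − 1.869×0.7810/(0.369×16.35))] = 1.280 × ln(2.362) = 1.101 d.
D_c = (0.369/1.15) × 16.35 × e^(−0.369×1.101) = 0.3209 × 16.35 × 0.6662 = 3.494 mg/L.
Minimum DO = 10.7 − 3.494 = 7.206 mg/L.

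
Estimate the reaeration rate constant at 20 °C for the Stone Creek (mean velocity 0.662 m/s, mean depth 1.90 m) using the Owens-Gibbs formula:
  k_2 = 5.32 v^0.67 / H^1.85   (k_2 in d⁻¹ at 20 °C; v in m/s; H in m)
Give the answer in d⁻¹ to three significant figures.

k_2 = 5.32 × 0.662^0.67 / 1.90^1.85 = 5.32 × 0.7585 / 3.279 = 1.231 d⁻¹.

k_2 ≈ 1.23 d⁻¹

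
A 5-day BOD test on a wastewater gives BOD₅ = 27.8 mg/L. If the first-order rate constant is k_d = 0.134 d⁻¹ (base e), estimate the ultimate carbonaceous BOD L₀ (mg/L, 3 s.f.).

L₀ ≈ 56.9 mg/L

BOD₅ = L₀(1 − e^(−5k_d)) ⇒ L₀ = BOD₅ / (1 − e^(−5×0.134))
= 27.8 / (1 − 0.5117) = 27.8 / 0.4883 = 56.93 mg/L.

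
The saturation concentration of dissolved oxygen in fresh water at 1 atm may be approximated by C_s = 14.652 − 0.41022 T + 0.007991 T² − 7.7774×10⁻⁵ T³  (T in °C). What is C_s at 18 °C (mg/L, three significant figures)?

C_s ≈ 9.40 mg/L

C_s = 14.652 − 0.41022×18 + 0.007991×18² − 7.7774×10⁻⁵×18³ = 9.404 mg/L.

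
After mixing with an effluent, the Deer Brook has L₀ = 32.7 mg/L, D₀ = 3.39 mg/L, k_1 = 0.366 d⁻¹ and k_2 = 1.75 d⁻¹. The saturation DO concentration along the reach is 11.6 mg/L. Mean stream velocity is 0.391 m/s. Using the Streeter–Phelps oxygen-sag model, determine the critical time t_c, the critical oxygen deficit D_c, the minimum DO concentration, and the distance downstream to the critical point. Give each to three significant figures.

At the critical point dD/dt = 0, so k_1 L₀ e^(−k_1 t) = k_2 D. Substituting D(t) from the Streeter–Phelps equation and solving for t gives
t_c = ln[(k_2/k_1)(1 − D₀(k_2−k_1)/(k_1 L₀))] / (k_2−k_1).
Here k_2−k_1 = 1.384 d⁻¹ and 1 − D₀(k_2−k_1)/(k_1 L₀) = 1 − 3.39×1.384/(0.366×32.7) = 0.6080, so
t_c = ln(4.781 × 0.6080) / 1.384 = 1.067 / 1.384 = 0.7710 d.
L(t_c) = L₀ e^(−k_1 t_c) = 32.7 × 0.7541 = 24.66 mg/L, and at the critical point k_2 D_c = k_1 L, so D_c = (0.366/1.75) × 24.66 = 5.157 mg/L.
Minimum DO = C_s − D_c = 11.6 − 5.157 = 6.443 mg/L.
x_c = v t_c = 0.391 m/s × 0.7710 d × 86400 s/d = 26050 m ≈ 26.0 km.

t_c ≈ 0.771 d; D_c ≈ 5.16 mg/L; min DO ≈ 6.44 mg/L; x_c ≈ 26.0 km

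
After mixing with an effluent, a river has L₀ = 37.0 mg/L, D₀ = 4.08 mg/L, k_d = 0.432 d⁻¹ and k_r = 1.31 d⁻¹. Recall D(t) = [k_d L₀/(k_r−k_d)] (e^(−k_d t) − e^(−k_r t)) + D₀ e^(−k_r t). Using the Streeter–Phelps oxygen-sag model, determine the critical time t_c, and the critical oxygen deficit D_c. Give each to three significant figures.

t_c ≈ 0.974 d; D_c ≈ 8.01 mg/L

At the critical point dD/dt = 0, so k_d L₀ e^(−k_d t) = k_r D. Substituting D(t) from the Streeter–Phelps equation and solving for t gives
t_c = ln[(k_r/k_d)(1 − D₀(k_r−k_d)/(k_d L₀))] / (k_r−k_d).
Here k_r−k_d = 0.8780 d⁻¹ and 1 − D₀(k_r−k_d)/(k_d L₀) = 1 − 4.08×0.8780/(0.432×37.0) = 0.7759, so
t_c = ln(3.032 × 0.7759) / 0.8780 = 0.8556 / 0.8780 = 0.9745 d.
L(t_c) = L₀ e^(−k_d t_c) = 37.0 × 0.6564 = 24.29 mg/L, and at the critical point k_r D_c = k_d L, so D_c = (0.432/1.31) × 24.29 = 8.009 mg/L.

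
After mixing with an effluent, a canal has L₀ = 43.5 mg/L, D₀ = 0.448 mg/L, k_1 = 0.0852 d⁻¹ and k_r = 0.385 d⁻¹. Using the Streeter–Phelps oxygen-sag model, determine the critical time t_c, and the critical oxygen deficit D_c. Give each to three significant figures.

With k_r/k_1 = 4.519 and 1 − D₀(k_r−k_1)/(k_1 L₀) = 0.9638,
t_c = ln(4.519 × 0.9638) / (0.385 − 0.0852) = ln(4.355) / 0.2998 = 1.471/0.2998 = 4.908 d.
L(t_c) = L₀ e^(−k_1 t_c) = 43.5 × 0.6583 = 28.63 mg/L, and at the critical point k_r D_c = k_1 L, so D_c = (0.0852/0.385) × 28.63 = 6.337 mg/L.

t_c ≈ 4.91 d; D_c ≈ 6.34 mg/L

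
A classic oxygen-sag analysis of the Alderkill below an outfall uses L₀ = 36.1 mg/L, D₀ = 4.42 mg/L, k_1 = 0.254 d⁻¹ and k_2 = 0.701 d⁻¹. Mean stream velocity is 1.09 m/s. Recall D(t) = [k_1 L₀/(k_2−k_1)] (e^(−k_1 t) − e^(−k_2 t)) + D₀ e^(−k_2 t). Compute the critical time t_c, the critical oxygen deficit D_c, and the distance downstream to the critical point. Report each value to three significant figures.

At the critical point dD/dt = 0, so k_1 L₀ e^(−k_1 t) = k_2 D. Substituting D(t) from the Streeter–Phelps equation and solving for t gives
t_c = ln[(k_2/k_1)(1 − D₀(k_2−k_1)/(k_1 L₀))] / (k_2−k_1).
Here k_2−k_1 = 0.4470 d⁻¹ and 1 − D₀(k_2−k_1)/(k_1 L₀) = 1 − 4.42×0.4470/(0.254×36.1) = 0.7845, so
t_c = ln(2.760 × 0.7845) / 0.4470 = 0.7725 / 0.4470 = 1.728 d.
L(t_c) = L₀ e^(−k_1 t_c) = 36.1 × 0.6447 = 23.27 mg/L, and at the critical point k_2 D_c = k_1 L, so D_c = (0.254/0.701) × 23.27 = 8.433 mg/L.
x_c = v t_c = 1.09 m/s × 1.728 d × 86400 s/d = 162800 m ≈ 163 km.

t_c ≈ 1.73 d; D_c ≈ 8.43 mg/L; x_c ≈ 163 km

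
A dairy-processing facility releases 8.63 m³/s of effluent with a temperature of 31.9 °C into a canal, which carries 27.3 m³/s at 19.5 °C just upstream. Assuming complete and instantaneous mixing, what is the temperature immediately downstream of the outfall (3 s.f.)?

22.5 °C

Flow-weighted mixing: C = (Q_r C_r + Q_w C_w)/(Q_r + Q_w)
= (27.3×19.5 + 8.63×31.9)/(27.3 + 8.63) = 807.6/35.93 = 22.48 °C.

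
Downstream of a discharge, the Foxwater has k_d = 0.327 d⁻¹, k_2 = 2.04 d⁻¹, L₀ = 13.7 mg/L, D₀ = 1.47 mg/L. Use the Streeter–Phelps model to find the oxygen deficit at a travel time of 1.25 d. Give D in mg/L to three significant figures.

k_d L₀/(k_2−k_d) = 0.327×13.7/(2.04−0.327) = 4.480/1.713 = 2.615 mg/L.
e^(−k_d t) = e^(−0.327×1.250) = 0.6645; e^(−k_2 t) = e^(−2.04×1.250) = 0.07808.
D = 2.615 × (0.6645 − 0.07808) + 1.47 × 0.07808 = 1.534 + 0.1148 = 1.648 mg/L.

D ≈ 1.65 mg/L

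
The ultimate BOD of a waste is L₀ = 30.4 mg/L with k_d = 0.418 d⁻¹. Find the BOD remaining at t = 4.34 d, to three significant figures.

L_t = L₀ e^(−k_d t) = 30.4 × e^(−0.418×4.34) = 30.4 × 0.1630 = 4.955 mg/L.

L ≈ 4.95 mg/L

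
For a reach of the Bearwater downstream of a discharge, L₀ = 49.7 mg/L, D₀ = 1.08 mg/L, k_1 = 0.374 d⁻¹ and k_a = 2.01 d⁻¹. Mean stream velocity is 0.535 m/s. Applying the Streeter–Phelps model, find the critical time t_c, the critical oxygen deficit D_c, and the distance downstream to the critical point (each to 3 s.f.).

t_c ≈ 0.967 d; D_c ≈ 6.44 mg/L; x_c ≈ 44.7 km

At the critical point dD/dt = 0, so k_1 L₀ e^(−k_1 t) = k_a D. Substituting D(t) from the Streeter–Phelps equation and solving for t gives
t_c = ln[(k_a/k_1)(1 − D₀(k_a−k_1)/(k_1 L₀))] / (k_a−k_1).
Here k_a−k_1 = 1.636 d⁻¹ and 1 − D₀(k_a−k_1)/(k_1 L₀) = 1 − 1.08×1.636/(0.374×49.7) = 0.9049, so
t_c = ln(5.374 × 0.9049) / 1.636 = 1.582 / 1.636 = 0.9668 d.
L(t_c) = L₀ e^(−k_1 t_c) = 49.7 × 0.6966 = 34.62 mg/L, and at the critical point k_a D_c = k_1 L, so D_c = (0.374/2.01) × 34.62 = 6.442 mg/L.
x_c = v t_c = 0.535 m/s × 0.9668 d × 86400 s/d = 44690 m ≈ 44.7 km.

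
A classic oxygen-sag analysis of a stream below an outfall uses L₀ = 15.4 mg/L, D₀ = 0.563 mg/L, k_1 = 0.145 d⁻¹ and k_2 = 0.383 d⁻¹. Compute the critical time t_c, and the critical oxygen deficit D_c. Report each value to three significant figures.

At the critical point dD/dt = 0, so k_1 L₀ e^(−k_1 t) = k_2 D. Substituting D(t) from the Streeter–Phelps equation and solving for t gives
t_c = ln[(k_2/k_1)(1 − D₀(k_2−k_1)/(k_1 L₀))] / (k_2−k_1).
Here k_2−k_1 = 0.2380 d⁻¹ and 1 − D₀(k_2−k_1)/(k_1 L₀) = 1 − 0.563×0.2380/(0.145×15.4) = 0.9400, so
t_c = ln(2.641 × 0.9400) / 0.2380 = 0.9094 / 0.2380 = 3.821 d.
D_c = (k_1/k_2) L₀ e^(−k_1 t_c) = (0.145/0.383) × 15.4 × e^(−0.145×3.821) = 0.3786 × 15.4 × 0.5746 = 3.350 mg/L.

t_c ≈ 3.82 d; D_c ≈ 3.35 mg/L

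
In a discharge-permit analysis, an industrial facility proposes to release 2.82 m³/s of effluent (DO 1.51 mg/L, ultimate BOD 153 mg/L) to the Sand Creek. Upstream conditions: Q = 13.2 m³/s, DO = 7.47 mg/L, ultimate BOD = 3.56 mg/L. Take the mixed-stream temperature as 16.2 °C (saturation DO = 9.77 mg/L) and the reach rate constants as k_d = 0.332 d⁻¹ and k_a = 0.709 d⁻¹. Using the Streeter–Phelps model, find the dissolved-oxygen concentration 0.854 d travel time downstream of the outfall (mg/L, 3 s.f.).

DO ≈ 2.49 mg/L

Mixed DO = (13.2×7.47 + 2.82×1.51)/(13.2+2.82) = 102.9/16.02 = 6.421 mg/L.
Mixed L₀ = (13.2×3.56 + 2.82×153)/(16.02) = 478.5/16.02 = 29.87 mg/L.
Initial deficit D₀ = C_s − DO₀ = 9.77 − 6.421 = 3.349 mg/L.
D(0.854) = [0.332×29.87/(0.709−0.332)](e^(−0.332×0.854) − e^(−0.709×0.854)) + 3.349 e^(−0.709×0.854)
= 26.30 × (0.7531 − 0.5458) + 3.349 × 0.5458 = 7.281 mg/L.
DO = 9.77 − 7.281 = 2.489 mg/L.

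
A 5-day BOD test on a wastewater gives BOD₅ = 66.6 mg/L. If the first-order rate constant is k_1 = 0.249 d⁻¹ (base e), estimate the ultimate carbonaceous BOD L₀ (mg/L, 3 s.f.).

L₀ ≈ 93.5 mg/L

BOD₅ = L₀(1 − e^(−5k_1)) ⇒ L₀ = BOD₅ / (1 − e^(−5×0.249))
= 66.6 / (1 − 0.2879) = 66.6 / 0.7121 = 93.53 mg/L.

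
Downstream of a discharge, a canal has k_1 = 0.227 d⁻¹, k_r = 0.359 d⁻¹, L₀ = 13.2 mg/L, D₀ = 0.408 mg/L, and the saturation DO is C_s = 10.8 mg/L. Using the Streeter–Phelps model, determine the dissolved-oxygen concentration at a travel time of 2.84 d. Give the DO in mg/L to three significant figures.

k_1 L₀/(k_r−k_1) = 0.227×13.2/(0.359−0.227) = 2.996/0.1320 = 22.70 mg/L.
e^(−k_1 t) = e^(−0.227×2.840) = 0.5248; e^(−k_r t) = e^(−0.359×2.840) = 0.3608.
D = 22.70 × (0.5248 − 0.3608) + 0.408 × 0.3608 = 3.725 + 0.1472 = 3.872 mg/L.
DO = C_s − D = 10.8 − 3.872 = 6.928 mg/L.

DO ≈ 6.93 mg/L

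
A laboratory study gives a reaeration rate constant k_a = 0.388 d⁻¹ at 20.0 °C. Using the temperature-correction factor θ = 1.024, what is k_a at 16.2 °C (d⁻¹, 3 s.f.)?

k_a ≈ 0.355 d⁻¹

k_a(T₂) = k_a(T₁) · θ^(T₂−T₁) = 0.388 × 1.024^(16.2−20.0)
= 0.388 × 1.024^-3.80 = 0.388 × 0.9138 = 0.3546 d⁻¹.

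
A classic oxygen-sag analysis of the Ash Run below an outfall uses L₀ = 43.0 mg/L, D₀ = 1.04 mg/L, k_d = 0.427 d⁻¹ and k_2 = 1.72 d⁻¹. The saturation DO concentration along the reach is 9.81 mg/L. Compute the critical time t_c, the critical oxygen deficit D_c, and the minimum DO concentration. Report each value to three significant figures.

t_c ≈ 1.02 d; D_c ≈ 6.91 mg/L; min DO ≈ 2.90 mg/L

With k_2/k_d = 4.028 and 1 − D₀(k_2−k_d)/(k_d L₀) = 0.9268,
t_c = ln(4.028 × 0.9268) / (1.72 − 0.427) = ln(3.733) / 1.293 = 1.317/1.293 = 1.019 d.
D_c = (k_d/k_2) L₀ e^(−k_d t_c) = (0.427/1.72) × 43.0 × e^(−0.427×1.019) = 0.2483 × 43.0 × 0.6473 = 6.910 mg/L.
Minimum DO = C_s − D_c = 9.81 − 6.910 = 2.900 mg/L.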